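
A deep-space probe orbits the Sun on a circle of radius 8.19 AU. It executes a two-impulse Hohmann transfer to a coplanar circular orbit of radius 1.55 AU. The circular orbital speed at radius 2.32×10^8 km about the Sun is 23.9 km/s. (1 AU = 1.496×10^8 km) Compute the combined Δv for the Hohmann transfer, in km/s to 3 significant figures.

Δv = 11.6 km/s

From the circular-orbit relation v² = μ/r at r = 2.32×10^8 km: μ = v²r = (23.9)² × 2.32×10^8 = 1.32521×10^11 km³/s².
In km: r₁ = 8.19 × 1.496×10^8 = 1.225224×10^9 km; r₂ = 1.55 × 1.496×10^8 = 2.3188×10^8 km.
The Hohmann ellipse has a_t = (r₁ + r₂)/2 = 7.28552×10^8 km.
Circular speed at r₁: v₁ = √(μ/r₁) = √(1.32521×10^11/1.225224×10^9) = 10.40 km/s.
On the transfer ellipse at r₁, vis-viva gives v_a = √[μ(2/r₁ − 1/a_t)] = 5.867 km/s.
First burn Δv₁ = |v_a − v₁| = 4.533 km/s.
Circular speed at r₂: v₂ = √(μ/r₂) = 23.906 km/s.
Transfer-orbit speed at r₂: v_p = √[μ(2/r₂ − 1/a_t)] = 31.002 km/s.
Second burn Δv₂ = |v₂ − v_p| = 7.096 km/s.
Δv = Δv₁ + Δv₂ = 4.533 + 7.096 = 11.63 km/s.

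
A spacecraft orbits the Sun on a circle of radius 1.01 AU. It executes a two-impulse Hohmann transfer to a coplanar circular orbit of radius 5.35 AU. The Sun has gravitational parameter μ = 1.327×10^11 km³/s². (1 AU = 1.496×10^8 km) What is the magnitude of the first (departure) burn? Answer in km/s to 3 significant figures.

Δv₁ = 8.80 km/s

In km: r₁ = 1.01 × 1.496×10^8 = 1.51096×10^8 km; r₂ = 5.35 × 1.496×10^8 = 8.0036×10^8 km.
The Hohmann ellipse has a_t = (r₁ + r₂)/2 = 4.75728×10^8 km.
On the circular orbit at r = 1.51096×10^8 km, v_c = √(μ/r) = 29.635 km/s.
Transfer-orbit speed at the same r (vis-viva, a = a_t): v_t = √[μ(2/r − 1/a_t)] = 38.439 km/s.
Δv₁ = |v_t − v_c| = |38.439 − 29.635| = 8.804 km/s.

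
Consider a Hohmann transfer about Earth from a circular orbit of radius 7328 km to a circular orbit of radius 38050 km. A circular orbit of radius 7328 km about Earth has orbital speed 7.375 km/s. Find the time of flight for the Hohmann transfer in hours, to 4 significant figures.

From the circular-orbit relation v² = μ/r at r = 7328 km: μ = v²r = (7.375)² × 7328 = 3.98574×10^5 km³/s².
Transfer-ellipse semi-major axis a_t = (r₁ + r₂)/2 = (7328 + 38050)/2 = 22689 km.
Half the transfer-orbit period gives t = π√(a_t³/μ) = 17007 s.
Converting: 17007 s ÷ 3600 s/hour = 4.724 hours.

t = 4.724 hours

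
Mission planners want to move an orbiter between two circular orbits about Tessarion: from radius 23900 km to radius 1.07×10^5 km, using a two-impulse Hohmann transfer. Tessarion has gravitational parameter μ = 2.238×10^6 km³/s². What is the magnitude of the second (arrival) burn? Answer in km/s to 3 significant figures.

Δv₂ = 1.81 km/s

Semi-major axis of the transfer orbit: a_t = (23900 + 1.070×10^5)/2 = 65450 km.
Circular speed at r = 1.070×10^5 km: v_c = √(μ/r) = 4.5734 km/s.
Vis-viva on the transfer ellipse at r = 1.070×10^5 km gives v_t = √[μ(2/r − 1/a_t)] = 2.7636 km/s.
Δv₂ = |v_t − v_c| = |2.7636 − 4.5734| = 1.810 km/s.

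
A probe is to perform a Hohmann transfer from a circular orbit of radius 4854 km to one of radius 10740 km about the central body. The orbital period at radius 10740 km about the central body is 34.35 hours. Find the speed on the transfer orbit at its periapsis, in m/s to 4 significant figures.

v = 952.7 m/s

From Kepler's third law T² = 4π²r³/μ at r = 10740 km, T = 34.35 hours = 34.35 × 3600 s = 1.2366×10^5 s: μ = 4π²r³/T² = 3198.26 km³/s².
The Hohmann ellipse has a_t = (r₁ + r₂)/2 = 7797 km.
The periapsis of the transfer ellipse is at r = 4854 km.
From the vis-viva equation, v = √[μ(2/r − 1/a_t)] = 0.9527 km/s.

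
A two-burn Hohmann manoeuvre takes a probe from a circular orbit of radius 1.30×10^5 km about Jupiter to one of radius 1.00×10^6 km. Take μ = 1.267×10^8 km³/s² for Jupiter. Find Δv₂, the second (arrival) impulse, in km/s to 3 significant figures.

Δv₂ = 5.86 km/s

The Hohmann ellipse has a_t = (r₁ + r₂)/2 = 5.650×10^5 km.
On the circular orbit at r = 1.000×10^6 km, v_c = √(μ/r) = 11.256 km/s.
Transfer-orbit speed at the same r (vis-viva, a = a_t): v_t = √[μ(2/r − 1/a_t)] = 5.3993 km/s.
Δv₂ = |v_t − v_c| = |5.3993 − 11.256| = 5.857 km/s.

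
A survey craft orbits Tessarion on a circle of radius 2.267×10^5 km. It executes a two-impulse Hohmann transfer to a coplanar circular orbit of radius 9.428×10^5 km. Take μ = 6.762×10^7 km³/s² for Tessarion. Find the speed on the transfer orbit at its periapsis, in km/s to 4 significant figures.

v = 21.93 km/s

Transfer-ellipse semi-major axis a_t = (r₁ + r₂)/2 = (2.267×10^5 + 9.428×10^5)/2 = 5.8475×10^5 km.
The periapsis of the transfer ellipse is at r = 2.267×10^5 km.
From the vis-viva equation, v = √[μ(2/r − 1/a_t)] = 21.93 km/s.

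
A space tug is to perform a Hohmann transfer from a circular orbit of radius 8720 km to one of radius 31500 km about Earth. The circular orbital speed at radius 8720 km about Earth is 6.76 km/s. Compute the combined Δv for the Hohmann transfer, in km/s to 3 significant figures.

From the circular-orbit relation v² = μ/r at r = 8720 km: μ = v²r = (6.76)² × 8720 = 3.98483×10^5 km³/s².
Semi-major axis of the transfer orbit: a_t = (8720 + 31500)/2 = 20110 km.
Circular speed at r₁: v₁ = √(μ/r₁) = √(3.98483×10^5/8720) = 6.760 km/s.
Transfer-orbit speed at r₁ (vis-viva): v_p = √[μ(2/r₁ − 1/a_t)] = 8.460 km/s.
First burn Δv₁ = |v_p − v₁| = 1.700 km/s.
Circular speed at r₂: v₂ = √(μ/r₂) = 3.557 km/s.
Transfer-orbit speed at r₂: v_a = √[μ(2/r₂ − 1/a_t)] = 2.342 km/s.
Second burn Δv₂ = |v₂ − v_a| = 1.215 km/s.
Δv = Δv₁ + Δv₂ = 1.700 + 1.215 = 2.915 km/s.

Δv = 2.92 km/s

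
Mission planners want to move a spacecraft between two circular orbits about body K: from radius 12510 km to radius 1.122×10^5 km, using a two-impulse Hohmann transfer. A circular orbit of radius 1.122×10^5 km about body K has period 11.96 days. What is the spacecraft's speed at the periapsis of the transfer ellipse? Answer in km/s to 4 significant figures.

v = 2.741 km/s

From Kepler's third law T² = 4π²r³/μ at r = 1.122×10^5 km, T = 11.96 days = 11.96 × 86400 s = 1.033344×10^6 s: μ = 4π²r³/T² = 52221.4 km³/s².
Semi-major axis of the transfer orbit: a_t = (12510 + 1.122×10^5)/2 = 62355 km.
The periapsis of the transfer ellipse is at r = 12510 km.
Vis-viva: v = √[μ(2/r − 1/a_t)] = √[52221.4 × (2/12510 − 1/62355)] = 2.741 km/s.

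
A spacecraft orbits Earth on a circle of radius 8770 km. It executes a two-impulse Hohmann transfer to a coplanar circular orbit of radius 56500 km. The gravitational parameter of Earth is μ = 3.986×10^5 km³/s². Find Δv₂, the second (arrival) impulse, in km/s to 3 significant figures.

The Hohmann ellipse has a_t = (r₁ + r₂)/2 = 32635 km.
On the circular orbit at r = 56500 km, v_c = √(μ/r) = 2.656 km/s.
Vis-viva on the transfer ellipse at r = 56500 km gives v_t = √[μ(2/r − 1/a_t)] = 1.377 km/s.
Δv₂ = |v_t − v_c| = |1.377 − 2.656| = 1.279 km/s.

Δv₂ = 1.28 km/s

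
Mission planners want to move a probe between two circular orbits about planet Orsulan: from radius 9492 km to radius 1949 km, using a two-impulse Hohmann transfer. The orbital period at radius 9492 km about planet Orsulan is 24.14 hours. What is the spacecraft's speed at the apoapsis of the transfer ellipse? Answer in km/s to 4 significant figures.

From Kepler's third law T² = 4π²r³/μ at r = 9492 km, T = 24.14 hours = 24.14 × 3600 s = 86904 s: μ = 4π²r³/T² = 4470.47 km³/s².
The Hohmann ellipse has a_t = (r₁ + r₂)/2 = 5720.5 km.
At apoapsis, r = 9492 km.
Vis-viva: v = √[μ(2/r − 1/a_t)] = √[4470.47 × (2/9492 − 1/5720.5)] = 0.4006 km/s.

v = 0.4006 km/s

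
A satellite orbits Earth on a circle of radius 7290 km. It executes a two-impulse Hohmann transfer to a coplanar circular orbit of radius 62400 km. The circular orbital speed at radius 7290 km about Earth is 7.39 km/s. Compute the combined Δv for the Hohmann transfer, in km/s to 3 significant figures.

From the circular-orbit relation v² = μ/r at r = 7290 km: μ = v²r = (7.39)² × 7290 = 3.98122×10^5 km³/s².
Semi-major axis of the transfer orbit: a_t = (7290 + 62400)/2 = 34845 km.
Circular speed at r₁: v₁ = √(μ/r₁) = √(3.98122×10^5/7290) = 7.390 km/s.
Transfer-orbit speed at r₁ (v² = μ(2/r − 1/a)): v_p = √[μ(2/r₁ − 1/a_t)] = 9.889 km/s.
First burn Δv₁ = |v_p − v₁| = 2.499 km/s.
Circular speed at r₂: v₂ = √(μ/r₂) = 2.526 km/s.
Transfer-orbit speed at r₂: v_a = √[μ(2/r₂ − 1/a_t)] = 1.155 km/s.
Second burn Δv₂ = |v₂ − v_a| = 1.371 km/s.
Δv = Δv₁ + Δv₂ = 2.499 + 1.371 = 3.870 km/s.

Δv = 3.87 km/s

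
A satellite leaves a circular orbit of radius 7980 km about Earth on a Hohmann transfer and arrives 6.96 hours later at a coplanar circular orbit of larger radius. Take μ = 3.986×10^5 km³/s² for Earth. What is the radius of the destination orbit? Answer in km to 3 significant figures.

Transfer time t = 6.96 hours = 25056 s, and t = π√(a_t³/μ).
So a_t = (μ t²/π²)^(1/3) = (3.986×10^5 × (25056)² / π²)^(1/3) = 29378 km.
Since a_t = (r₁ + r₂)/2, r₂ = 2a_t − r₁ = 2×29378 − 7980 = 50776 km.

r₂ = 50800 km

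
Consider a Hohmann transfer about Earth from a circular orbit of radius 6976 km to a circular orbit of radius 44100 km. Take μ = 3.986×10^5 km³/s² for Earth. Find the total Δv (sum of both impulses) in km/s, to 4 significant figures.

Δv = 3.809 km/s

Transfer-ellipse semi-major axis a_t = (r₁ + r₂)/2 = (6976 + 44100)/2 = 25538 km.
Circular speed at r₁: v₁ = √(μ/r₁) = √(3.986×10^5/6976) = 7.559 km/s.
On the transfer ellipse at r₁, vis-viva gives v_p = √[μ(2/r₁ − 1/a_t)] = 9.933 km/s.
First burn Δv₁ = |v_p − v₁| = 2.374 km/s.
At r₂, v₂ = √(μ/r₂) = 3.006 km/s.
Transfer-orbit speed at r₂: v_a = √[μ(2/r₂ − 1/a_t)] = 1.571 km/s.
Second burn Δv₂ = |v₂ − v_a| = 1.435 km/s.
Total Δv = Δv₁ + Δv₂ = 3.809 km/s.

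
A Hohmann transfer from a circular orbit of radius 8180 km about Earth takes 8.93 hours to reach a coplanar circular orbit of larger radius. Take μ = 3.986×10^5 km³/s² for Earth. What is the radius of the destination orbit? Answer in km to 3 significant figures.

r₂ = 61200 km

Transfer time t = 8.93 hours = 32148 s, and t = π√(a_t³/μ).
So a_t = (μ t²/π²)^(1/3) = (3.986×10^5 × (32148)² / π²)^(1/3) = 34688 km.
Since a_t = (r₁ + r₂)/2, r₂ = 2a_t − r₁ = 2×34688 − 8180 = 61196 km.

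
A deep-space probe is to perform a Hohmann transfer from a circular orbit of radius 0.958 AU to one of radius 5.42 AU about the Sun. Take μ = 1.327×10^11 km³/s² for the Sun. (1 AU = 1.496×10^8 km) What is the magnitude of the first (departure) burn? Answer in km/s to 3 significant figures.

In km: r₁ = 0.958 × 1.496×10^8 = 1.433168×10^8 km; r₂ = 5.42 × 1.496×10^8 = 8.10832×10^8 km.
The Hohmann ellipse has a_t = (r₁ + r₂)/2 = 4.770744×10^8 km.
On the circular orbit at r = 1.433168×10^8 km, v_c = √(μ/r) = 30.429 km/s.
Vis-viva on the transfer ellipse at r = 1.433168×10^8 km gives v_t = √[μ(2/r − 1/a_t)] = 39.670 km/s.
Δv₁ = |v_t − v_c| = |39.670 − 30.429| = 9.241 km/s.

Δv₁ = 9.24 km/s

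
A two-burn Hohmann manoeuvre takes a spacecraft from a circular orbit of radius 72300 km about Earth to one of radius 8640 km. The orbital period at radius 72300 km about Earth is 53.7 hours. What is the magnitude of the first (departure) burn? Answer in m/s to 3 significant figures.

Δv₁ = 1260 m/s

From Kepler's third law T² = 4π²r³/μ at r = 72300 km, T = 53.7 hours = 53.7 × 3600 s = 1.9332×10^5 s: μ = 4π²r³/T² = 3.99228×10^5 km³/s².
The Hohmann ellipse has a_t = (r₁ + r₂)/2 = 40470 km.
Circular speed at r = 72300 km: v_c = √(μ/r) = 2.350 km/s.
Transfer-orbit speed at the same r (vis-viva, a = a_t): v_t = √[μ(2/r − 1/a_t)] = 1.086 km/s.
Δv₁ = |v_t − v_c| = |1.086 − 2.350| = 1.264 km/s.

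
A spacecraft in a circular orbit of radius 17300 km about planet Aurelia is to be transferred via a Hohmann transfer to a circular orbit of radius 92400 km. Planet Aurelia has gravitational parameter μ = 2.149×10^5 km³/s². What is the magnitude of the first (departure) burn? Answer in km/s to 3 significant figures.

Δv₁ = 1.05 km/s

Transfer-ellipse semi-major axis a_t = (r₁ + r₂)/2 = (17300 + 92400)/2 = 54850 km.
Circular speed at r = 17300 km: v_c = √(μ/r) = 3.524 km/s.
Vis-viva on the transfer ellipse at r = 17300 km gives v_t = √[μ(2/r − 1/a_t)] = 4.574 km/s.
Δv₁ = |v_t − v_c| = |4.574 − 3.524| = 1.050 km/s.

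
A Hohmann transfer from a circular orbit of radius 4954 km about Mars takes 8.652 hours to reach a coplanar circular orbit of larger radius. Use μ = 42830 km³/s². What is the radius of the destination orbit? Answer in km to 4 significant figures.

r₂ = 27340 km

Transfer time t = 8.652 hours = 31147.2 s, and t = π√(a_t³/μ).
So a_t = (μ t²/π²)^(1/3) = (42830 × (31147.2)² / π²)^(1/3) = 16147 km.
Since a_t = (r₁ + r₂)/2, r₂ = 2a_t − r₁ = 2×16147 − 4954 = 27340 km.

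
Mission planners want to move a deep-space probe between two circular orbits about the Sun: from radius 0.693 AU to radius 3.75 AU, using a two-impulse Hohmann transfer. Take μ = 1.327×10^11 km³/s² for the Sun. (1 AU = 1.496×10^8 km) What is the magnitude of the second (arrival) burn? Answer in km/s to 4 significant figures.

Δv₂ = 6.790 km/s

In km: r₁ = 0.693 × 1.496×10^8 = 1.036728×10^8 km; r₂ = 3.75 × 1.496×10^8 = 5.610×10^8 km.
Semi-major axis of the transfer orbit: a_t = (1.036728×10^8 + 5.610×10^8)/2 = 3.323364×10^8 km.
Circular speed at r = 5.610×10^8 km: v_c = √(μ/r) = 15.38 km/s.
Vis-viva on the transfer ellipse at r = 5.610×10^8 km gives v_t = √[μ(2/r − 1/a_t)] = 8.590 km/s.
Δv₂ = |v_t − v_c| = |8.590 − 15.38| = 6.790 km/s.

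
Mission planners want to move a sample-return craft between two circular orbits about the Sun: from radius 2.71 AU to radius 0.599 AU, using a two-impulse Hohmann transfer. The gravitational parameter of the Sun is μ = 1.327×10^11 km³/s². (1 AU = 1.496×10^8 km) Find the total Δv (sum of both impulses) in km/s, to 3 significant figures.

In km: r₁ = 2.71 × 1.496×10^8 = 4.05416×10^8 km; r₂ = 0.599 × 1.496×10^8 = 8.96104×10^7 km.
Semi-major axis of the transfer orbit: a_t = (4.05416×10^8 + 8.96104×10^7)/2 = 2.475132×10^8 km.
Circular speed at r₁: v₁ = √(μ/r₁) = √(1.327×10^11/4.05416×10^8) = 18.092 km/s.
On the transfer ellipse at r₁, vis-viva equation gives v_a = √[μ(2/r₁ − 1/a_t)] = 10.886 km/s.
First burn Δv₁ = |v_a − v₁| = 7.2060 km/s.
At r₂, v₂ = √(μ/r₂) = 38.482 km/s.
Transfer-orbit speed at r₂: v_p = √[μ(2/r₂ − 1/a_t)] = 49.250 km/s.
Second burn Δv₂ = |v₂ − v_p| = 10.768 km/s.
Total Δv = Δv₁ + Δv₂ = 17.97 km/s.

Δv = 18.0 km/s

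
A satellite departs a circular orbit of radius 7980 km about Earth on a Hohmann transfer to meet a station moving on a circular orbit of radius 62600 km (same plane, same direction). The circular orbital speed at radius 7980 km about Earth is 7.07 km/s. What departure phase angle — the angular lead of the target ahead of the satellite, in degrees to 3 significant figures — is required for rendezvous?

From the circular-orbit relation v² = μ/r at r = 7980 km: μ = v²r = (7.07)² × 7980 = 3.98880×10^5 km³/s².
Semi-major axis of the transfer orbit: a_t = (7980 + 62600)/2 = 35290 km.
Transfer time t = π√(a_t³/μ) = 32976.6 s.
Target angular speed ω₂ = √(μ/r₂³) = 4.03236×10^-5 rad/s.
Angle swept by the target during transfer: ω₂·t = 1.3297 rad = 76.19°.
Arrival is 180° from departure on the ellipse, so φ = 180° − 76.19° = 104°.

φ = 104°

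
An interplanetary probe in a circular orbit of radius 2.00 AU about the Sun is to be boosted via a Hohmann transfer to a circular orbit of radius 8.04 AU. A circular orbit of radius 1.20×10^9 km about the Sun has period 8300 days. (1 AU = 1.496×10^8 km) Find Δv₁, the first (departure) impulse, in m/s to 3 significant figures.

Δv₁ = 5590 m/s

From Kepler's third law T² = 4π²r³/μ at r = 1.20×10^9 km, T = 8300 days = 8300 × 86400 s = 7.1712×10^8 s: μ = 4π²r³/T² = 1.32654×10^11 km³/s².
In km: r₁ = 2.00 × 1.496×10^8 = 2.992×10^8 km; r₂ = 8.04 × 1.496×10^8 = 1.202784×10^9 km.
Semi-major axis of the transfer orbit: a_t = (2.992×10^8 + 1.202784×10^9)/2 = 7.50992×10^8 km.
Circular speed at r = 2.992×10^8 km: v_c = √(μ/r) = 21.056 km/s.
Transfer-orbit speed at the same r (vis-viva, a = a_t): v_t = √[μ(2/r − 1/a_t)] = 26.647 km/s.
Δv₁ = |v_t − v_c| = |26.647 − 21.056| = 5.591 km/s.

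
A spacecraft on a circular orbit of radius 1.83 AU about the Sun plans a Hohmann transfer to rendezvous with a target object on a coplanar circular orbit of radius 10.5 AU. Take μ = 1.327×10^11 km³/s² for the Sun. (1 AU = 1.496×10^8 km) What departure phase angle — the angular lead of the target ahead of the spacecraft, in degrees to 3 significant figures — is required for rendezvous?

In km: r₁ = 1.83 × 1.496×10^8 = 2.73768×10^8 km; r₂ = 10.5 × 1.496×10^8 = 1.5708×10^9 km.
Transfer-ellipse semi-major axis a_t = (r₁ + r₂)/2 = (2.73768×10^8 + 1.5708×10^9)/2 = 9.22284×10^8 km.
Transfer time t = π√(a_t³/μ) = 2.4155×10^8 s.
The target's mean motion on its circular orbit is ω₂ = √(μ/r₂³) = 5.8513×10^-9 rad/s.
Angle swept by the target during transfer: ω₂·t = 1.4134 rad = 80.98°.
Arrival is 180° from departure on the ellipse, so φ = 180° − 80.98° = 99.0°.

φ = 99.0°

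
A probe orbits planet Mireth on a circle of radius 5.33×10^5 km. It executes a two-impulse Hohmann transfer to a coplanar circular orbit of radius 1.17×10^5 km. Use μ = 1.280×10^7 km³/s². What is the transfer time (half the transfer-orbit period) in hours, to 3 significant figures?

Transfer-ellipse semi-major axis a_t = (r₁ + r₂)/2 = (5.330×10^5 + 1.170×10^5)/2 = 3.250×10^5 km.
By Kepler's third law the transfer-orbit period is T = 2π√(a_t³/μ), so t = T/2 = 1.627×10^5 s.
Converting: 1.627×10^5 s ÷ 3600 s/hour = 45.2 hours.

t = 45.2 hours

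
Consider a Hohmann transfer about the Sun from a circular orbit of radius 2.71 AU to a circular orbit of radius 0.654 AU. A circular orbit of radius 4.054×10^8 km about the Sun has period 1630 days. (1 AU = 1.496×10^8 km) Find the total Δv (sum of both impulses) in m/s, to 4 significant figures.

From Kepler's third law T² = 4π²r³/μ at r = 4.054×10^8 km, T = 1630 days = 1630 × 86400 s = 1.40832×10^8 s: μ = 4π²r³/T² = 1.32620×10^11 km³/s².
In km: r₁ = 2.71 × 1.496×10^8 = 4.05416×10^8 km; r₂ = 0.654 × 1.496×10^8 = 9.78384×10^7 km.
Semi-major axis of the transfer orbit: a_t = (4.05416×10^8 + 9.78384×10^7)/2 = 2.516272×10^8 km.
At r₁ the circular-orbit speed is v₁ = √(μ/r₁) = 18.08647 km/s.
Transfer-orbit speed at r₁ (v² = μ(2/r − 1/a)): v_a = √[μ(2/r₁ − 1/a_t)] = 11.27793 km/s.
First burn Δv₁ = |v_a − v₁| = 6.8085 km/s.
Circular speed at r₂: v₂ = √(μ/r₂) = 36.8171 km/s.
Transfer-orbit speed at r₂: v_p = √[μ(2/r₂ − 1/a_t)] = 46.7327 km/s.
Second burn Δv₂ = |v₂ − v_p| = 9.9156 km/s.
Δv = Δv₁ + Δv₂ = 6.8085 + 9.9156 = 16.72 km/s.

Δv = 16720 m/s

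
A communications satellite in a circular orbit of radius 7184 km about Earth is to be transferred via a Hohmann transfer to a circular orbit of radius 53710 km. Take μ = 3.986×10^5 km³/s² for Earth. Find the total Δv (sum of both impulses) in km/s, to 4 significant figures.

Semi-major axis of the transfer orbit: a_t = (7184 + 53710)/2 = 30447 km.
At r₁ the circular-orbit speed is v₁ = √(μ/r₁) = 7.4488 km/s.
Transfer-orbit speed at r₁ (v² = μ(2/r − 1/a)): v_p = √[μ(2/r₁ − 1/a_t)] = 9.8933 km/s.
First burn Δv₁ = |v_p − v₁| = 2.4445 km/s.
Circular speed at r₂: v₂ = √(μ/r₂) = 2.7242 km/s.
Transfer-orbit speed at r₂: v_a = √[μ(2/r₂ − 1/a_t)] = 1.3233 km/s.
Second burn Δv₂ = |v₂ − v_a| = 1.4009 km/s.
Total Δv = Δv₁ + Δv₂ = 3.845 km/s.

Δv = 3.845 km/s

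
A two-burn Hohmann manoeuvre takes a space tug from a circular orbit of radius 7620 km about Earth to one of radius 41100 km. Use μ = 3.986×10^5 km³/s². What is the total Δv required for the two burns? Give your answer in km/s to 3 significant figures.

Transfer-ellipse semi-major axis a_t = (r₁ + r₂)/2 = (7620 + 41100)/2 = 24360 km.
At r₁ the circular-orbit speed is v₁ = √(μ/r₁) = 7.2325 km/s.
On the transfer ellipse at r₁, vis-viva equation gives v_p = √[μ(2/r₁ − 1/a_t)] = 9.3945 km/s.
First burn Δv₁ = |v_p − v₁| = 2.162 km/s.
At r₂, v₂ = √(μ/r₂) = 3.114 km/s.
Transfer-orbit speed at r₂: v_a = √[μ(2/r₂ − 1/a_t)] = 1.742 km/s.
Second burn Δv₂ = |v₂ − v_a| = 1.372 km/s.
Total Δv = Δv₁ + Δv₂ = 3.534 km/s.

Δv = 3.53 km/s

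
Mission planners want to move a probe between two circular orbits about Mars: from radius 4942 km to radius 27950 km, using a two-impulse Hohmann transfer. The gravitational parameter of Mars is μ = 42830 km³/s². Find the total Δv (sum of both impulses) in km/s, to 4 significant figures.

The Hohmann ellipse has a_t = (r₁ + r₂)/2 = 16446 km.
At r₁ the circular-orbit speed is v₁ = √(μ/r₁) = 2.9439 km/s.
On the transfer ellipse at r₁, vis-viva equation gives v_p = √[μ(2/r₁ − 1/a_t)] = 3.8378 km/s.
First burn Δv₁ = |v_p − v₁| = 0.8939 km/s.
At r₂, v₂ = √(μ/r₂) = 1.2379 km/s.
Transfer-orbit speed at r₂: v_a = √[μ(2/r₂ − 1/a_t)] = 0.67859 km/s.
Second burn Δv₂ = |v₂ − v_a| = 0.5593 km/s.
Total Δv = Δv₁ + Δv₂ = 1.453 km/s.

Δv = 1.453 km/s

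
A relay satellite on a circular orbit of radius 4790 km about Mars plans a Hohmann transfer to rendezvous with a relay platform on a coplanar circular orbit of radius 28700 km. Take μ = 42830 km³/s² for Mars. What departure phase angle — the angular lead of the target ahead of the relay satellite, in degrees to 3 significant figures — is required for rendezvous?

Semi-major axis of the transfer orbit: a_t = (4790 + 28700)/2 = 16745 km.
Transfer time t = π√(a_t³/μ) = 32893 s.
The target's mean motion on its circular orbit is ω₂ = √(μ/r₂³) = 4.2565×10^-5 rad/s.
Angle swept by the target during transfer: ω₂·t = 1.4001 rad = 80.22°.
The relay satellite traverses 180° on the transfer ellipse, so the target must lead by 180° − 80.22° = 99.8°.

φ = 99.8°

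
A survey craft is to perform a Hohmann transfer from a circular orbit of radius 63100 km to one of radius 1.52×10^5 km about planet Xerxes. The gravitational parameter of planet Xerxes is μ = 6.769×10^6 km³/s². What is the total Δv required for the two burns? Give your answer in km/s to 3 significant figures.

Δv = 3.52 km/s

Semi-major axis of the transfer orbit: a_t = (63100 + 1.520×10^5)/2 = 1.0755×10^5 km.
Circular speed at r₁: v₁ = √(μ/r₁) = √(6.769×10^6/63100) = 10.357324 km/s.
Transfer-orbit speed at r₁ (vis-viva equation): v_p = √[μ(2/r₁ − 1/a_t)] = 12.313008 km/s.
First burn Δv₁ = |v_p − v₁| = 1.95568 km/s.
Circular speed at r₂: v₂ = √(μ/r₂) = 6.67330 km/s.
Transfer-orbit speed at r₂: v_a = √[μ(2/r₂ − 1/a_t)] = 5.11152 km/s.
Second burn Δv₂ = |v₂ − v_a| = 1.56178 km/s.
Total Δv = Δv₁ + Δv₂ = 3.517 km/s.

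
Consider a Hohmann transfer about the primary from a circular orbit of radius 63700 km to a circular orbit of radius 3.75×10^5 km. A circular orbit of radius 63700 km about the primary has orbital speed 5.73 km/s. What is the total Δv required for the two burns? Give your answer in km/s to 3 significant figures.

Δv = 2.85 km/s

From the circular-orbit relation v² = μ/r at r = 63700 km: μ = v²r = (5.73)² × 63700 = 2.09146×10^6 km³/s².
Transfer-ellipse semi-major axis a_t = (r₁ + r₂)/2 = (63700 + 3.750×10^5)/2 = 2.1935×10^5 km.
Circular speed at r₁: v₁ = √(μ/r₁) = √(2.09146×10^6/63700) = 5.730 km/s.
Transfer-orbit speed at r₁ (v² = μ(2/r − 1/a)): v_p = √[μ(2/r₁ − 1/a_t)] = 7.492 km/s.
First burn Δv₁ = |v_p − v₁| = 1.762 km/s.
Circular speed at r₂: v₂ = √(μ/r₂) = 2.362 km/s.
Transfer-orbit speed at r₂: v_a = √[μ(2/r₂ − 1/a_t)] = 1.273 km/s.
Second burn Δv₂ = |v₂ − v_a| = 1.089 km/s.
Total Δv = Δv₁ + Δv₂ = 2.851 km/s.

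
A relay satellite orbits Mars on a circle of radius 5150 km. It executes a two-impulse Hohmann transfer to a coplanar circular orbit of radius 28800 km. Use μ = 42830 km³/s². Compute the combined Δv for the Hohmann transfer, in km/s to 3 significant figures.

Δv = 1.42 km/s

Semi-major axis of the transfer orbit: a_t = (5150 + 28800)/2 = 16975 km.
Circular speed at r₁: v₁ = √(μ/r₁) = √(42830/5150) = 2.8838 km/s.
Transfer-orbit speed at r₁ (vis-viva): v_p = √[μ(2/r₁ − 1/a_t)] = 3.7563 km/s.
First burn Δv₁ = |v_p − v₁| = 0.8725 km/s.
Circular speed at r₂: v₂ = √(μ/r₂) = 1.2195 km/s.
Transfer-orbit speed at r₂: v_a = √[μ(2/r₂ − 1/a_t)] = 0.67170 km/s.
Second burn Δv₂ = |v₂ − v_a| = 0.5478 km/s.
Total Δv = Δv₁ + Δv₂ = 1.420 km/s.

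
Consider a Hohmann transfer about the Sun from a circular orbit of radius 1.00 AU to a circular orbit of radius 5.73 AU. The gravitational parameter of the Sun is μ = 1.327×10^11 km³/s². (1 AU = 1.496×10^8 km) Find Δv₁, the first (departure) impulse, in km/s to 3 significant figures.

Δv₁ = 9.08 km/s

In km: r₁ = 1.00 × 1.496×10^8 = 1.496×10^8 km; r₂ = 5.73 × 1.496×10^8 = 8.57208×10^8 km.
The Hohmann ellipse has a_t = (r₁ + r₂)/2 = 5.03404×10^8 km.
On the circular orbit at r = 1.496×10^8 km, v_c = √(μ/r) = 29.783 km/s.
Transfer-orbit speed at the same r (vis-viva, a = a_t): v_t = √[μ(2/r − 1/a_t)] = 38.865 km/s.
Δv₁ = |v_t − v_c| = |38.865 − 29.783| = 9.082 km/s.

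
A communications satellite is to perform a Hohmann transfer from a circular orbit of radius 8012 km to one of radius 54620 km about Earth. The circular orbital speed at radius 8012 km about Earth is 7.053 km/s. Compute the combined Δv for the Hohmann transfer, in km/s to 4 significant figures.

From the circular-orbit relation v² = μ/r at r = 8012 km: μ = v²r = (7.053)² × 8012 = 3.98555×10^5 km³/s².
The Hohmann ellipse has a_t = (r₁ + r₂)/2 = 31316 km.
At r₁ the circular-orbit speed is v₁ = √(μ/r₁) = 7.053 km/s.
Transfer-orbit speed at r₁ (vis-viva): v_p = √[μ(2/r₁ − 1/a_t)] = 9.315 km/s.
First burn Δv₁ = |v_p − v₁| = 2.262 km/s.
At r₂, v₂ = √(μ/r₂) = 2.701 km/s.
Transfer-orbit speed at r₂: v_a = √[μ(2/r₂ − 1/a_t)] = 1.366 km/s.
Second burn Δv₂ = |v₂ − v_a| = 1.335 km/s.
Total Δv = Δv₁ + Δv₂ = 3.597 km/s.

Δv = 3.597 km/s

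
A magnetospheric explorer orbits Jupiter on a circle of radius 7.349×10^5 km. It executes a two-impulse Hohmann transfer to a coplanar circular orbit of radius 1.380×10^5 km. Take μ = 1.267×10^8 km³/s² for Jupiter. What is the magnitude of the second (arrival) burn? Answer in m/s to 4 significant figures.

Transfer-ellipse semi-major axis a_t = (r₁ + r₂)/2 = (7.349×10^5 + 1.380×10^5)/2 = 4.3645×10^5 km.
Circular speed at r = 1.380×10^5 km: v_c = √(μ/r) = 30.300 km/s.
Transfer-orbit speed at the same r (vis-viva, a = a_t): v_t = √[μ(2/r − 1/a_t)] = 39.318 km/s.
Δv₂ = |v_t − v_c| = |39.318 − 30.300| = 9.018 km/s.

Δv₂ = 9018 m/s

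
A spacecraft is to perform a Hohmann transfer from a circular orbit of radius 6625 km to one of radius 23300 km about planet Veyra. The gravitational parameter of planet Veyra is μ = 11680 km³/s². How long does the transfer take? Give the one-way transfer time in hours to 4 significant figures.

Semi-major axis of the transfer orbit: a_t = (6625 + 23300)/2 = 14962.5 km.
Half the transfer-orbit period gives t = π√(a_t³/μ) = 53200 s.
Converting: 53200 s ÷ 3600 s/hour = 14.78 hours.

t = 14.78 hours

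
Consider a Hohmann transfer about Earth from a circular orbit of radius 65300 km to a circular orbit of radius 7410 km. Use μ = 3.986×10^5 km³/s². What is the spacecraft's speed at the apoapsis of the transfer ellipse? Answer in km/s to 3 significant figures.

v = 1.12 km/s

Semi-major axis of the transfer orbit: a_t = (65300 + 7410)/2 = 36355 km.
The apoapsis of the transfer ellipse is at r = 65300 km.
Applying v² = μ(2/r − 1/a_t): v = 1.115 km/s.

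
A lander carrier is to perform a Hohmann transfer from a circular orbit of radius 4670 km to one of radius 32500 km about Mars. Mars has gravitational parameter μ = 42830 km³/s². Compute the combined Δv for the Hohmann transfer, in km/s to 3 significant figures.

Transfer-ellipse semi-major axis a_t = (r₁ + r₂)/2 = (4670 + 32500)/2 = 18585 km.
Circular speed at r₁: v₁ = √(μ/r₁) = √(42830/4670) = 3.02842 km/s.
Transfer-orbit speed at r₁ (v² = μ(2/r − 1/a)): v_p = √[μ(2/r₁ − 1/a_t)] = 4.00476 km/s.
First burn Δv₁ = |v_p − v₁| = 0.9763 km/s.
Circular speed at r₂: v₂ = √(μ/r₂) = 1.148 km/s.
Transfer-orbit speed at r₂: v_a = √[μ(2/r₂ − 1/a_t)] = 0.5755 km/s.
Second burn Δv₂ = |v₂ − v_a| = 0.5725 km/s.
Total Δv = Δv₁ + Δv₂ = 1.549 km/s.

Δv = 1.55 km/s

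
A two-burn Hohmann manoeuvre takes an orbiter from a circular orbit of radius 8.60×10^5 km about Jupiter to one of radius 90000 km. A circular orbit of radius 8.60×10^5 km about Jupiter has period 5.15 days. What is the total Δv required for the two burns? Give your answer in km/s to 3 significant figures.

Δv = 19.8 km/s

From Kepler's third law T² = 4π²r³/μ at r = 8.60×10^5 km, T = 5.15 days = 5.15 × 86400 s = 4.4496×10^5 s: μ = 4π²r³/T² = 1.26827×10^8 km³/s².
Transfer-ellipse semi-major axis a_t = (r₁ + r₂)/2 = (8.600×10^5 + 90000)/2 = 4.750×10^5 km.
At r₁ the circular-orbit speed is v₁ = √(μ/r₁) = 12.144 km/s.
On the transfer ellipse at r₁, vis-viva equation gives v_a = √[μ(2/r₁ − 1/a_t)] = 5.2861 km/s.
First burn Δv₁ = |v_a − v₁| = 6.858 km/s.
Circular speed at r₂: v₂ = √(μ/r₂) = 37.54 km/s.
Transfer-orbit speed at r₂: v_p = √[μ(2/r₂ − 1/a_t)] = 50.51 km/s.
Second burn Δv₂ = |v₂ − v_p| = 12.97 km/s.
Total Δv = Δv₁ + Δv₂ = 19.83 km/s.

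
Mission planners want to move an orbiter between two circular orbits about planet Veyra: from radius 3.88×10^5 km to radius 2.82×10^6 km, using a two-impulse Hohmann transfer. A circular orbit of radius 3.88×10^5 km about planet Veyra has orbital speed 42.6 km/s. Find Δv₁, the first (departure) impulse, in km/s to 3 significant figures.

From the circular-orbit relation v² = μ/r at r = 3.88×10^5 km: μ = v²r = (42.6)² × 3.88×10^5 = 7.04127×10^8 km³/s².
Transfer-ellipse semi-major axis a_t = (r₁ + r₂)/2 = (3.880×10^5 + 2.820×10^6)/2 = 1.604×10^6 km.
Circular speed at r = 3.880×10^5 km: v_c = √(μ/r) = 42.60 km/s.
Transfer-orbit speed at the same r (vis-viva, a = a_t): v_t = √[μ(2/r − 1/a_t)] = 56.48 km/s.
Δv₁ = |v_t − v_c| = |56.48 − 42.60| = 13.88 km/s.

Δv₁ = 13.9 km/s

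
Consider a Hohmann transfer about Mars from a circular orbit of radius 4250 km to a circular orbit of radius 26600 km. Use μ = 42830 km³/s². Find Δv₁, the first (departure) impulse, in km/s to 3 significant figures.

Δv₁ = 0.994 km/s

Transfer-ellipse semi-major axis a_t = (r₁ + r₂)/2 = (4250 + 26600)/2 = 15425 km.
On the circular orbit at r = 4250 km, v_c = √(μ/r) = 3.17453 km/s.
Transfer-orbit speed at the same r (vis-viva, a = a_t): v_t = √[μ(2/r − 1/a_t)] = 4.16877 km/s.
Δv₁ = |v_t − v_c| = |4.16877 − 3.17453| = 0.9942 km/s.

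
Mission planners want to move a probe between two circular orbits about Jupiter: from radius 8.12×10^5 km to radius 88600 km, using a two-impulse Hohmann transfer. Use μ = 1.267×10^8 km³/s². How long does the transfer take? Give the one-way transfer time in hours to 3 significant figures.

Transfer-ellipse semi-major axis a_t = (r₁ + r₂)/2 = (8.120×10^5 + 88600)/2 = 4.503×10^5 km.
By Kepler's third law the transfer-orbit period is T = 2π√(a_t³/μ), so t = T/2 = 84340 s.
Converting: 84340 s ÷ 3600 s/hour = 23.4 hours.

t = 23.4 hours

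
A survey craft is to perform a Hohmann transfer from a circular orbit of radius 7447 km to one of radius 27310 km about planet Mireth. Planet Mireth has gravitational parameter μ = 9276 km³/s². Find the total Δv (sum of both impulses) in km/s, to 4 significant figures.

The Hohmann ellipse has a_t = (r₁ + r₂)/2 = 17378.5 km.
At r₁ the circular-orbit speed is v₁ = √(μ/r₁) = 1.116 km/s.
Transfer-orbit speed at r₁ (vis-viva equation): v_p = √[μ(2/r₁ − 1/a_t)] = 1.399 km/s.
First burn Δv₁ = |v_p − v₁| = 0.2830 km/s.
At r₂, v₂ = √(μ/r₂) = 0.5828 km/s.
Transfer-orbit speed at r₂: v_a = √[μ(2/r₂ − 1/a_t)] = 0.3815 km/s.
Second burn Δv₂ = |v₂ − v_a| = 0.2013 km/s.
Δv = Δv₁ + Δv₂ = 0.2830 + 0.2013 = 0.4843 km/s.

Δv = 0.4843 km/s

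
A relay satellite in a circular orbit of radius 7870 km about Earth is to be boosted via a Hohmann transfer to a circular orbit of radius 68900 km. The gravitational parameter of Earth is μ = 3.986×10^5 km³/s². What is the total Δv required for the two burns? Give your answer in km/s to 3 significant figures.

Δv = 3.73 km/s

Transfer-ellipse semi-major axis a_t = (r₁ + r₂)/2 = (7870 + 68900)/2 = 38385 km.
At r₁ the circular-orbit speed is v₁ = √(μ/r₁) = 7.117 km/s.
Transfer-orbit speed at r₁ (vis-viva): v_p = √[μ(2/r₁ − 1/a_t)] = 9.535 km/s.
First burn Δv₁ = |v_p − v₁| = 2.418 km/s.
Circular speed at r₂: v₂ = √(μ/r₂) = 2.405 km/s.
Transfer-orbit speed at r₂: v_a = √[μ(2/r₂ − 1/a_t)] = 1.089 km/s.
Second burn Δv₂ = |v₂ − v_a| = 1.316 km/s.
Total Δv = Δv₁ + Δv₂ = 3.734 km/s.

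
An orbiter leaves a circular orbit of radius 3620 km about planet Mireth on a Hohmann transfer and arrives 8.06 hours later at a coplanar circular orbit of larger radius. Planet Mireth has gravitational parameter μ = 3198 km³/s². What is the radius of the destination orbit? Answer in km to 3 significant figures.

Transfer time t = 8.06 hours = 29016 s, and t = π√(a_t³/μ).
So a_t = (μ t²/π²)^(1/3) = (3198 × (29016)² / π²)^(1/3) = 6485.6 km.
Since a_t = (r₁ + r₂)/2, r₂ = 2a_t − r₁ = 2×6485.6 − 3620 = 9351.2 km.

r₂ = 9350 km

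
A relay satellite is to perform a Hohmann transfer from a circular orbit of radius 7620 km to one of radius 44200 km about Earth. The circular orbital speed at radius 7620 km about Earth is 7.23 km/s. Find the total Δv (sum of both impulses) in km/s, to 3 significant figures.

Δv = 3.59 km/s

From the circular-orbit relation v² = μ/r at r = 7620 km: μ = v²r = (7.23)² × 7620 = 3.98319×10^5 km³/s².
Transfer-ellipse semi-major axis a_t = (r₁ + r₂)/2 = (7620 + 44200)/2 = 25910 km.
At r₁ the circular-orbit speed is v₁ = √(μ/r₁) = 7.230 km/s.
On the transfer ellipse at r₁, v² = μ(2/r − 1/a) gives v_p = √[μ(2/r₁ − 1/a_t)] = 9.443 km/s.
First burn Δv₁ = |v_p − v₁| = 2.213 km/s.
Circular speed at r₂: v₂ = √(μ/r₂) = 3.002 km/s.
Transfer-orbit speed at r₂: v_a = √[μ(2/r₂ − 1/a_t)] = 1.628 km/s.
Second burn Δv₂ = |v₂ − v_a| = 1.374 km/s.
Total Δv = Δv₁ + Δv₂ = 3.587 km/s.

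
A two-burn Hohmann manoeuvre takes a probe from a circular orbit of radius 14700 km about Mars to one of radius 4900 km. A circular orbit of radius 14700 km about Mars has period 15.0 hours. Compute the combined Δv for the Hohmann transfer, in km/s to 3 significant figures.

From Kepler's third law T² = 4π²r³/μ at r = 14700 km, T = 15.0 hours = 15.0 × 3600 s = 54000 s: μ = 4π²r³/T² = 43005.5 km³/s².
The Hohmann ellipse has a_t = (r₁ + r₂)/2 = 9800 km.
Circular speed at r₁: v₁ = √(μ/r₁) = √(43005.5/14700) = 1.710 km/s.
On the transfer ellipse at r₁, v² = μ(2/r − 1/a) gives v_a = √[μ(2/r₁ − 1/a_t)] = 1.209 km/s.
First burn Δv₁ = |v_a − v₁| = 0.5010 km/s.
At r₂, v₂ = √(μ/r₂) = 2.96254 km/s.
Transfer-orbit speed at r₂: v_p = √[μ(2/r₂ − 1/a_t)] = 3.62835 km/s.
Second burn Δv₂ = |v₂ − v_p| = 0.6658 km/s.
Δv = Δv₁ + Δv₂ = 0.5010 + 0.6658 = 1.167 km/s.

Δv = 1.17 km/s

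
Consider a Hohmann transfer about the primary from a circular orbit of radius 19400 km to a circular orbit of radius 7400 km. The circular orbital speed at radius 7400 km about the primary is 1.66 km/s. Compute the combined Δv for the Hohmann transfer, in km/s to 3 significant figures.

Δv = 0.601 km/s

From the circular-orbit relation v² = μ/r at r = 7400 km: μ = v²r = (1.66)² × 7400 = 20391.4 km³/s².
The Hohmann ellipse has a_t = (r₁ + r₂)/2 = 13400 km.
Circular speed at r₁: v₁ = √(μ/r₁) = √(20391.4/19400) = 1.02523 km/s.
On the transfer ellipse at r₁, v² = μ(2/r − 1/a) gives v_a = √[μ(2/r₁ − 1/a_t)] = 0.761880 km/s.
First burn Δv₁ = |v_a − v₁| = 0.26335 km/s.
At r₂, v₂ = √(μ/r₂) = 1.66000 km/s.
Transfer-orbit speed at r₂: v_p = √[μ(2/r₂ − 1/a_t)] = 1.99736 km/s.
Second burn Δv₂ = |v₂ − v_p| = 0.33736 km/s.
Δv = Δv₁ + Δv₂ = 0.26335 + 0.33736 = 0.6007 km/s.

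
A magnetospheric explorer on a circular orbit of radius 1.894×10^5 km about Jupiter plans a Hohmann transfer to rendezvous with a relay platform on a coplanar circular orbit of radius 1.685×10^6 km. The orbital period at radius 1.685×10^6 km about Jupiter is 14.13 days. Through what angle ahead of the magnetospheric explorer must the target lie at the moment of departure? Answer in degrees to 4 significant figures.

From Kepler's third law T² = 4π²r³/μ at r = 1.685×10^6 km, T = 14.13 days = 14.13 × 86400 s = 1.220832×10^6 s: μ = 4π²r³/T² = 1.26721×10^8 km³/s².
Transfer-ellipse semi-major axis a_t = (r₁ + r₂)/2 = (1.894×10^5 + 1.685×10^6)/2 = 9.372×10^5 km.
Transfer time t = π√(a_t³/μ) = 2.532×10^5 s.
The target's mean motion on its circular orbit is ω₂ = √(μ/r₂³) = 5.147×10^-6 rad/s.
Angle swept by the target during transfer: ω₂·t = 1.3032 rad = 74.67°.
The magnetospheric explorer traverses 180° on the transfer ellipse, so the target must lead by 180° − 74.67° = 105.3°.

φ = 105.3°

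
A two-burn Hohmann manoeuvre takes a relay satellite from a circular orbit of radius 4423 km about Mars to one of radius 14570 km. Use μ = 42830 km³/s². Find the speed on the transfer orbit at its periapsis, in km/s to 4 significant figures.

Semi-major axis of the transfer orbit: a_t = (4423 + 14570)/2 = 9496.5 km.
At periapsis, r = 4423 km.
From the vis-viva equation, v = √[μ(2/r − 1/a_t)] = 3.854 km/s.

v = 3.854 km/s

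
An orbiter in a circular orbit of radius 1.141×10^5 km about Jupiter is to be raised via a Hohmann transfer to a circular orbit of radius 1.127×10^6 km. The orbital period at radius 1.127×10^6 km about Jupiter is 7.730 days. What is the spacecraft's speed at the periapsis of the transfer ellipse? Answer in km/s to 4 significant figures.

v = 44.91 km/s

From Kepler's third law T² = 4π²r³/μ at r = 1.127×10^6 km, T = 7.730 days = 7.730 × 86400 s = 6.67872×10^5 s: μ = 4π²r³/T² = 1.26691×10^8 km³/s².
Transfer-ellipse semi-major axis a_t = (r₁ + r₂)/2 = (1.141×10^5 + 1.127×10^6)/2 = 6.2055×10^5 km.
The periapsis of the transfer ellipse is at r = 1.141×10^5 km.
Vis-viva: v = √[μ(2/r − 1/a_t)] = √[1.26691×10^8 × (2/1.141×10^5 − 1/6.2055×10^5)] = 44.91 km/s.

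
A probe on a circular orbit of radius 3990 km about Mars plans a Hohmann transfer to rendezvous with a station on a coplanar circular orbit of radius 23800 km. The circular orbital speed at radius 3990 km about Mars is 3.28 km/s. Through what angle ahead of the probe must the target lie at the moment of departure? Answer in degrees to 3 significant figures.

From the circular-orbit relation v² = μ/r at r = 3990 km: μ = v²r = (3.28)² × 3990 = 42926.0 km³/s².
Semi-major axis of the transfer orbit: a_t = (3990 + 23800)/2 = 13895 km.
Transfer time t = π√(a_t³/μ) = 24835.8 s.
Target angular speed ω₂ = √(μ/r₂³) = 5.64280×10^-5 rad/s.
Angle swept by the target during transfer: ω₂·t = 1.40143 rad = 80.30°.
Arrival is 180° from departure on the ellipse, so φ = 180° − 80.30° = 99.7°.

φ = 99.7°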